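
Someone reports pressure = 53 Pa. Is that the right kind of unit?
Yes

pressure has SI base units: kg / (m * s^2)
Pa reduces to the same SI base units, so it is a valid unit for pressure.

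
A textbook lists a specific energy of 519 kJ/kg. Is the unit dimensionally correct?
Yes

specific energy has SI base units: m^2 / s^2
kJ/kg reduces to the same SI base units, so it is a valid unit for specific energy.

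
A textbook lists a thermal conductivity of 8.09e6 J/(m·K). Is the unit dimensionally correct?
No

thermal conductivity has SI base units: kg * m / (s^3 * K)
J/(m·K) does NOT reduce to kg * m / (s^3 * K); a valid unit for thermal conductivity would be e.g. W/(m·K).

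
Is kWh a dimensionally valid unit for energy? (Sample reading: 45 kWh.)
Yes

energy has SI base units: kg * m^2 / s^2
kWh reduces to the same SI base units, so it is a valid unit for energy.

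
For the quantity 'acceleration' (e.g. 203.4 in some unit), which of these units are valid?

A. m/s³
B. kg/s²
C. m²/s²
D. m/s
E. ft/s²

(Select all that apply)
E

acceleration has SI base units: m / s^2

Checking each option against m / s^2:
  A. m/s³: ✗ does not match
  B. kg/s²: ✗ does not match
  C. m²/s²: ✗ does not match
  D. m/s: ✗ does not match
  E. ft/s²: ✓ matches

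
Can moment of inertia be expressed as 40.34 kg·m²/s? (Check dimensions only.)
No

moment of inertia has SI base units: kg * m^2
kg·m²/s does NOT reduce to kg * m^2; a valid unit for moment of inertia would be e.g. kg·m².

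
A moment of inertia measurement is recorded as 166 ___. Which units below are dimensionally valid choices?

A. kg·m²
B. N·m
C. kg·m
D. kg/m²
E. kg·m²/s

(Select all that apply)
A

moment of inertia has SI base units: kg * m^2

Checking each option against kg * m^2:
  A. kg·m²: ✓ matches
  B. N·m: ✗ does not match
  C. kg·m: ✗ does not match
  D. kg/m²: ✗ does not match
  E. kg·m²/s: ✗ does not match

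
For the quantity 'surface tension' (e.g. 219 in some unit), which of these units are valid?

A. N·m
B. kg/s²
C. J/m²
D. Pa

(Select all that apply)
B, C

surface tension has SI base units: kg / s^2

Checking each option against kg / s^2:
  A. N·m: ✗ does not match
  B. kg/s²: ✓ matches
  C. J/m²: ✓ matches
  D. Pa: ✗ does not match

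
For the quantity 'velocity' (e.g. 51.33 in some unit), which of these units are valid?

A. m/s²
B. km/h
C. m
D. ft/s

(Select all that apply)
B, D

velocity has SI base units: m / s

Checking each option against m / s:
  A. m/s²: ✗ does not match
  B. km/h: ✓ matches
  C. m: ✗ does not match
  D. ft/s: ✓ matches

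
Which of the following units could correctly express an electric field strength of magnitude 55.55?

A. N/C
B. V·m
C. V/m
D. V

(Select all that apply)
A, C

electric field strength has SI base units: kg * m / (A * s^3)

Checking each option against kg * m / (A * s^3):
  A. N/C: ✓ matches
  B. V·m: ✗ does not match
  C. V/m: ✓ matches
  D. V: ✗ does not match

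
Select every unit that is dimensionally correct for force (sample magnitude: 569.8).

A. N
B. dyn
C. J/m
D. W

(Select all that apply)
A, B, C

force has SI base units: kg * m / s^2

Checking each option against kg * m / s^2:
  A. N: ✓ matches
  B. dyn: ✓ matches
  C. J/m: ✓ matches
  D. W: ✗ does not match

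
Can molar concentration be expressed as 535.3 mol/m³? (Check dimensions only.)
Yes

molar concentration has SI base units: mol / m^3
mol/m³ reduces to the same SI base units, so it is a valid unit for molar concentration.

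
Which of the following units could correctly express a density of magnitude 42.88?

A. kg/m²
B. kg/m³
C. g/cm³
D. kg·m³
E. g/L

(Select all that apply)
B, C, E

density has SI base units: kg / m^3

Checking each option against kg / m^3:
  A. kg/m²: ✗ does not match
  B. kg/m³: ✓ matches
  C. g/cm³: ✓ matches
  D. kg·m³: ✗ does not match
  E. g/L: ✓ matches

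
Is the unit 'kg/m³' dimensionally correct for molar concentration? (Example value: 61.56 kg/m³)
No

molar concentration has SI base units: mol / m^3
kg/m³ does NOT reduce to mol / m^3; a valid unit for molar concentration would be e.g. mol/m³.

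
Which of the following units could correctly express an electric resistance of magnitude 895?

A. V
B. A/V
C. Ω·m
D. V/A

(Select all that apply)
D

electric resistance has SI base units: kg * m^2 / (A^2 * s^3)

Checking each option against kg * m^2 / (A^2 * s^3):
  A. V: ✗ does not match
  B. A/V: ✗ does not match
  C. Ω·m: ✗ does not match
  D. V/A: ✓ matches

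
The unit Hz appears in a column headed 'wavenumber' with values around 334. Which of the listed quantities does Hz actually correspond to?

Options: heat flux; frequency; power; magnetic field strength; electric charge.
frequency

wavenumber should have units dimensionally equivalent to 1 / m (e.g. 1/m).
The given unit 'Hz' reduces to 1 / s. Of the listed options, that is the dimensionality of frequency.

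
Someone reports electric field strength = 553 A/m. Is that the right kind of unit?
No

electric field strength has SI base units: kg * m / (A * s^3)
A/m does NOT reduce to kg * m / (A * s^3); a valid unit for electric field strength would be e.g. V/m.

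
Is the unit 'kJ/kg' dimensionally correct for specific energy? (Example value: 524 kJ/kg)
Yes

specific energy has SI base units: m^2 / s^2
kJ/kg reduces to the same SI base units, so it is a valid unit for specific energy.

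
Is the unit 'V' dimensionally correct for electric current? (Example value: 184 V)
No

electric current has SI base units: A
V does NOT reduce to A; a valid unit for electric current would be e.g. A.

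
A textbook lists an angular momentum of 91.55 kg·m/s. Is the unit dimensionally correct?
No

angular momentum has SI base units: kg * m^2 / s
kg·m/s does NOT reduce to kg * m^2 / s; a valid unit for angular momentum would be e.g. kg·m²/s.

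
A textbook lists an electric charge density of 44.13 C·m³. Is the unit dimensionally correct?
No

electric charge density has SI base units: A * s / m^3
C·m³ does NOT reduce to A * s / m^3; a valid unit for electric charge density would be e.g. C/m³.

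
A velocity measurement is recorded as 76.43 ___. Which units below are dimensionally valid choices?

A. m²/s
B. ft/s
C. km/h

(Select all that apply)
B, C

velocity has SI base units: m / s

Checking each option against m / s:
  A. m²/s: ✗ does not match
  B. ft/s: ✓ matches
  C. km/h: ✓ matches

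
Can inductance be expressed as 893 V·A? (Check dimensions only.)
No

inductance has SI base units: kg * m^2 / (A^2 * s^2)
V·A does NOT reduce to kg * m^2 / (A^2 * s^2); a valid unit for inductance would be e.g. H.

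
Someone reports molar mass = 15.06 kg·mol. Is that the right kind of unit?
No

molar mass has SI base units: kg / mol
kg·mol does NOT reduce to kg / mol; a valid unit for molar mass would be e.g. kg/mol.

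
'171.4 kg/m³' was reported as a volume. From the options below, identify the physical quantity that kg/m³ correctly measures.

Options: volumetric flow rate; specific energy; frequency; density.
density

volume should have units dimensionally equivalent to m^3 (e.g. m³).
The given unit 'kg/m³' reduces to kg / m^3. Of the listed options, that is the dimensionality of density.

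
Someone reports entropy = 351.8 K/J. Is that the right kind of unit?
No

entropy has SI base units: kg * m^2 / (s^2 * K)
K/J does NOT reduce to kg * m^2 / (s^2 * K); a valid unit for entropy would be e.g. J/K.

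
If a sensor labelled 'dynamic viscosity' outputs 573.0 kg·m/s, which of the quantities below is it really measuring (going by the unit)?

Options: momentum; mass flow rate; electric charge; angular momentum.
momentum

dynamic viscosity should have units dimensionally equivalent to kg / (m * s) (e.g. Pa·s).
The given unit 'kg·m/s' reduces to kg * m / s. Of the listed options, that is the dimensionality of momentum.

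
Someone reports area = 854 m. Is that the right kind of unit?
No

area has SI base units: m^2
m does NOT reduce to m^2; a valid unit for area would be e.g. m².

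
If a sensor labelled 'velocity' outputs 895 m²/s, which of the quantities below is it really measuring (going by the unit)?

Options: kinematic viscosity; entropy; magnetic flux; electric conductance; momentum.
kinematic viscosity

velocity should have units dimensionally equivalent to m / s (e.g. m/s).
The given unit 'm²/s' reduces to m^2 / s. Of the listed options, that is the dimensionality of kinematic viscosity.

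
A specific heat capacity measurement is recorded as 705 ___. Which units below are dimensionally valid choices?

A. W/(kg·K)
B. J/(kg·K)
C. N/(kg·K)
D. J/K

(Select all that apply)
B

specific heat capacity has SI base units: m^2 / (s^2 * K)

Checking each option against m^2 / (s^2 * K):
  A. W/(kg·K): ✗ does not match
  B. J/(kg·K): ✓ matches
  C. N/(kg·K): ✗ does not match
  D. J/K: ✗ does not match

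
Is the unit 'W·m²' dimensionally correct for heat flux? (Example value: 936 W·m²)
No

heat flux has SI base units: kg / s^3
W·m² does NOT reduce to kg / s^3; a valid unit for heat flux would be e.g. W/m².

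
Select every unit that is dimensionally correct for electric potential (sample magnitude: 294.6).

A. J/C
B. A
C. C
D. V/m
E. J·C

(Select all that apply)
A

electric potential has SI base units: kg * m^2 / (A * s^3)

Checking each option against kg * m^2 / (A * s^3):
  A. J/C: ✓ matches
  B. A: ✗ does not match
  C. C: ✗ does not match
  D. V/m: ✗ does not match
  E. J·C: ✗ does not match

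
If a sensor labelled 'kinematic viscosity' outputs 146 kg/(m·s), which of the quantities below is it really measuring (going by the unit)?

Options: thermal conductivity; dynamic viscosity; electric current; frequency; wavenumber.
dynamic viscosity

kinematic viscosity should have units dimensionally equivalent to m^2 / s (e.g. m²/s).
The given unit 'kg/(m·s)' reduces to kg / (m * s). Of the listed options, that is the dimensionality of dynamic viscosity.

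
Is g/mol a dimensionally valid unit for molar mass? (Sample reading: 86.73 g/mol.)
Yes

molar mass has SI base units: kg / mol
g/mol reduces to the same SI base units, so it is a valid unit for molar mass.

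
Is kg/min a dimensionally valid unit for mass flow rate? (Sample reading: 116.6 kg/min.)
Yes

mass flow rate has SI base units: kg / s
kg/min reduces to the same SI base units, so it is a valid unit for mass flow rate.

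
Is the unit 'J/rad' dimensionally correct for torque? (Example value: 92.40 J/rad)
Yes

torque has SI base units: kg * m^2 / s^2
J/rad reduces to the same SI base units, so it is a valid unit for torque.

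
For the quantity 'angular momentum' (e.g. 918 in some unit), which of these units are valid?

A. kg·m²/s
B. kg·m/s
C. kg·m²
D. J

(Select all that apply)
A

angular momentum has SI base units: kg * m^2 / s

Checking each option against kg * m^2 / s:
  A. kg·m²/s: ✓ matches
  B. kg·m/s: ✗ does not match
  C. kg·m²: ✗ does not match
  D. J: ✗ does not match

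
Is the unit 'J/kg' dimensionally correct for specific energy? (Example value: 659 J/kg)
Yes

specific energy has SI base units: m^2 / s^2
J/kg reduces to the same SI base units, so it is a valid unit for specific energy.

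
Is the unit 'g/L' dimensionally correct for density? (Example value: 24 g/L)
Yes

density has SI base units: kg / m^3
g/L reduces to the same SI base units, so it is a valid unit for density.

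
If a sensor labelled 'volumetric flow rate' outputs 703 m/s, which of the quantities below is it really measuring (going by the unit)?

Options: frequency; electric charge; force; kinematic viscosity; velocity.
velocity

volumetric flow rate should have units dimensionally equivalent to m^3 / s (e.g. m³/s).
The given unit 'm/s' reduces to m / s. Of the listed options, that is the dimensionality of velocity.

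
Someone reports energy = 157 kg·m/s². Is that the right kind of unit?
No

energy has SI base units: kg * m^2 / s^2
kg·m/s² does NOT reduce to kg * m^2 / s^2; a valid unit for energy would be e.g. J.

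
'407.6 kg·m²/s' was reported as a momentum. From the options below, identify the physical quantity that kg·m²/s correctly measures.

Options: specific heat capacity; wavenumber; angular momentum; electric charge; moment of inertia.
angular momentum

momentum should have units dimensionally equivalent to kg * m / s (e.g. kg·m/s).
The given unit 'kg·m²/s' reduces to kg * m^2 / s. Of the listed options, that is the dimensionality of angular momentum.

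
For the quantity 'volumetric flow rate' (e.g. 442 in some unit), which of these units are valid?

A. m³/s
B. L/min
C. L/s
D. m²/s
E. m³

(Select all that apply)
A, B, C

volumetric flow rate has SI base units: m^3 / s

Checking each option against m^3 / s:
  A. m³/s: ✓ matches
  B. L/min: ✓ matches
  C. L/s: ✓ matches
  D. m²/s: ✗ does not match
  E. m³: ✗ does not match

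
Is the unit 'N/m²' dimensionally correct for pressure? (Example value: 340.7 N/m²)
Yes

pressure has SI base units: kg / (m * s^2)
N/m² reduces to the same SI base units, so it is a valid unit for pressure.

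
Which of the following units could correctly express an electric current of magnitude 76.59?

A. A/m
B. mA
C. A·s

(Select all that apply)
B

electric current has SI base units: A

Checking each option against A:
  A. A/m: ✗ does not match
  B. mA: ✓ matches
  C. A·s: ✗ does not match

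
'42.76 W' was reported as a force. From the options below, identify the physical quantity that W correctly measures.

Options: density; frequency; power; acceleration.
power

force should have units dimensionally equivalent to kg * m / s^2 (e.g. N).
The given unit 'W' reduces to kg * m^2 / s^3. Of the listed options, that is the dimensionality of power.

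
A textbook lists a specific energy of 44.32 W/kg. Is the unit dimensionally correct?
No

specific energy has SI base units: m^2 / s^2
W/kg does NOT reduce to m^2 / s^2; a valid unit for specific energy would be e.g. J/kg.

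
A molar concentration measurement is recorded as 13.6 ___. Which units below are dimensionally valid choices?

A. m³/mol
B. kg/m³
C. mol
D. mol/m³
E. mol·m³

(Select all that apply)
D

molar concentration has SI base units: mol / m^3

Checking each option against mol / m^3:
  A. m³/mol: ✗ does not match
  B. kg/m³: ✗ does not match
  C. mol: ✗ does not match
  D. mol/m³: ✓ matches
  E. mol·m³: ✗ does not match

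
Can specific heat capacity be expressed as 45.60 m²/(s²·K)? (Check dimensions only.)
Yes

specific heat capacity has SI base units: m^2 / (s^2 * K)
m²/(s²·K) reduces to the same SI base units, so it is a valid unit for specific heat capacity.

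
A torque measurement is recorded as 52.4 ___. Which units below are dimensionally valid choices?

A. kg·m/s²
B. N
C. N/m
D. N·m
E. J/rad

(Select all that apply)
D, E

torque has SI base units: kg * m^2 / s^2

Checking each option against kg * m^2 / s^2:
  A. kg·m/s²: ✗ does not match
  B. N: ✗ does not match
  C. N/m: ✗ does not match
  D. N·m: ✓ matches
  E. J/rad: ✓ matches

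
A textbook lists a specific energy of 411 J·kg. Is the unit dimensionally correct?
No

specific energy has SI base units: m^2 / s^2
J·kg does NOT reduce to m^2 / s^2; a valid unit for specific energy would be e.g. J/kg.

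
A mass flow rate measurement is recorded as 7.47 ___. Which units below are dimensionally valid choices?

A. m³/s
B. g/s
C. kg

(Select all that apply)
B

mass flow rate has SI base units: kg / s

Checking each option against kg / s:
  A. m³/s: ✗ does not match
  B. g/s: ✓ matches
  C. kg: ✗ does not match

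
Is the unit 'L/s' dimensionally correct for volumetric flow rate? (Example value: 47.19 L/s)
Yes

volumetric flow rate has SI base units: m^3 / s
L/s reduces to the same SI base units, so it is a valid unit for volumetric flow rate.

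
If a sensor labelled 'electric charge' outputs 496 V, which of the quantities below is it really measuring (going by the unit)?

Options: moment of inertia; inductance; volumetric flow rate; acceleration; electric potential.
electric potential

electric charge should have units dimensionally equivalent to A * s (e.g. C).
The given unit 'V' reduces to kg * m^2 / (A * s^3). Of the listed options, that is the dimensionality of electric potential.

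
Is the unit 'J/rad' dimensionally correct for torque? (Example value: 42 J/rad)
Yes

torque has SI base units: kg * m^2 / s^2
J/rad reduces to the same SI base units, so it is a valid unit for torque.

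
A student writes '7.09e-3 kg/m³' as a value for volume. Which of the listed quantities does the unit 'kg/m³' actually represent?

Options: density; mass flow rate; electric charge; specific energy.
density

volume should have units dimensionally equivalent to m^3 (e.g. m³).
The given unit 'kg/m³' reduces to kg / m^3. Of the listed options, that is the dimensionality of density.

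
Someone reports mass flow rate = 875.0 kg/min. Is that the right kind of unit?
Yes

mass flow rate has SI base units: kg / s
kg/min reduces to the same SI base units, so it is a valid unit for mass flow rate.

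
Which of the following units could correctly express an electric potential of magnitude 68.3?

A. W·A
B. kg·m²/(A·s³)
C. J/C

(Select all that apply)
B, C

electric potential has SI base units: kg * m^2 / (A * s^3)

Checking each option against kg * m^2 / (A * s^3):
  A. W·A: ✗ does not match
  B. kg·m²/(A·s³): ✓ matches
  C. J/C: ✓ matches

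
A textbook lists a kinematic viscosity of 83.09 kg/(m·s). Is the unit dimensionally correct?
No

kinematic viscosity has SI base units: m^2 / s
kg/(m·s) does NOT reduce to m^2 / s; a valid unit for kinematic viscosity would be e.g. m²/s.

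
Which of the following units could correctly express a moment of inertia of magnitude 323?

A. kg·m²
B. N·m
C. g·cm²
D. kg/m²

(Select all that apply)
A, C

moment of inertia has SI base units: kg * m^2

Checking each option against kg * m^2:
  A. kg·m²: ✓ matches
  B. N·m: ✗ does not match
  C. g·cm²: ✓ matches
  D. kg/m²: ✗ does not match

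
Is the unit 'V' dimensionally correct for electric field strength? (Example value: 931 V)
No

electric field strength has SI base units: kg * m / (A * s^3)
V does NOT reduce to kg * m / (A * s^3); a valid unit for electric field strength would be e.g. V/m.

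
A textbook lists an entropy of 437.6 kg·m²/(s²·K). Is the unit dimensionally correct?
Yes

entropy has SI base units: kg * m^2 / (s^2 * K)
kg·m²/(s²·K) reduces to the same SI base units, so it is a valid unit for entropy.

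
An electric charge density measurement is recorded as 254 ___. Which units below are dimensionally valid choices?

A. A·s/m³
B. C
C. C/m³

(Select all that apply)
A, C

electric charge density has SI base units: A * s / m^3

Checking each option against A * s / m^3:
  A. A·s/m³: ✓ matches
  B. C: ✗ does not match
  C. C/m³: ✓ matches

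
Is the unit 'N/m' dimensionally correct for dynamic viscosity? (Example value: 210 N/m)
No

dynamic viscosity has SI base units: kg / (m * s)
N/m does NOT reduce to kg / (m * s); a valid unit for dynamic viscosity would be e.g. Pa·s.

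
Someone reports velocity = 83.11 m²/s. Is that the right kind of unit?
No

velocity has SI base units: m / s
m²/s does NOT reduce to m / s; a valid unit for velocity would be e.g. m/s.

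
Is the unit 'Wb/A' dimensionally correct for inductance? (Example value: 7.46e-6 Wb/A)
Yes

inductance has SI base units: kg * m^2 / (A^2 * s^2)
Wb/A reduces to the same SI base units, so it is a valid unit for inductance.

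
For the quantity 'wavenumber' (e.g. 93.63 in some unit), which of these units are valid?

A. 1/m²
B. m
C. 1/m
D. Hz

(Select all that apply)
C

wavenumber has SI base units: 1 / m

Checking each option against 1 / m:
  A. 1/m²: ✗ does not match
  B. m: ✗ does not match
  C. 1/m: ✓ matches
  D. Hz: ✗ does not match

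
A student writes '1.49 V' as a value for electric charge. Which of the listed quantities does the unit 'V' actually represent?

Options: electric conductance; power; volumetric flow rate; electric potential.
electric potential

electric charge should have units dimensionally equivalent to A * s (e.g. C).
The given unit 'V' reduces to kg * m^2 / (A * s^3). Of the listed options, that is the dimensionality of electric potential.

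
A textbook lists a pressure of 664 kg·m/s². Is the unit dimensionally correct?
No

pressure has SI base units: kg / (m * s^2)
kg·m/s² does NOT reduce to kg / (m * s^2); a valid unit for pressure would be e.g. Pa.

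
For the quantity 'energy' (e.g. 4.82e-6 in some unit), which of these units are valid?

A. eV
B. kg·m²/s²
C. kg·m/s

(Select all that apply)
A, B

energy has SI base units: kg * m^2 / s^2

Checking each option against kg * m^2 / s^2:
  A. eV: ✓ matches
  B. kg·m²/s²: ✓ matches
  C. kg·m/s: ✗ does not match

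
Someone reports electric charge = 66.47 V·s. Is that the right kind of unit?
No

electric charge has SI base units: A * s
V·s does NOT reduce to A * s; a valid unit for electric charge would be e.g. C.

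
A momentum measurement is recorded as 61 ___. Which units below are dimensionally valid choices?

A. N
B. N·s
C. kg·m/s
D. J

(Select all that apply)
B, C

momentum has SI base units: kg * m / s

Checking each option against kg * m / s:
  A. N: ✗ does not match
  B. N·s: ✓ matches
  C. kg·m/s: ✓ matches
  D. J: ✗ does not match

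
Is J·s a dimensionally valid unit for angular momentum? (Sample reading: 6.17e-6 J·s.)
Yes

angular momentum has SI base units: kg * m^2 / s
J·s reduces to the same SI base units, so it is a valid unit for angular momentum.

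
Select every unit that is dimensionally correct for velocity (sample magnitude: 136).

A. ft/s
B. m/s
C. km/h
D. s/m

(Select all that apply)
A, B, C

velocity has SI base units: m / s

Checking each option against m / s:
  A. ft/s: ✓ matches
  B. m/s: ✓ matches
  C. km/h: ✓ matches
  D. s/m: ✗ does not match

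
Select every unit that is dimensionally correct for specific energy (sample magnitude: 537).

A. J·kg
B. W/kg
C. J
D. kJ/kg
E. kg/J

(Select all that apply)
D

specific energy has SI base units: m^2 / s^2

Checking each option against m^2 / s^2:
  A. J·kg: ✗ does not match
  B. W/kg: ✗ does not match
  C. J: ✗ does not match
  D. kJ/kg: ✓ matches
  E. kg/J: ✗ does not match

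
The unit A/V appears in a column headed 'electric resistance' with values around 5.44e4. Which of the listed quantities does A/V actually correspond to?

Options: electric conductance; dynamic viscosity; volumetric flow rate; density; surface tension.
electric conductance

electric resistance should have units dimensionally equivalent to kg * m^2 / (A^2 * s^3) (e.g. Ω).
The given unit 'A/V' reduces to A^2 * s^3 / (kg * m^2). Of the listed options, that is the dimensionality of electric conductance.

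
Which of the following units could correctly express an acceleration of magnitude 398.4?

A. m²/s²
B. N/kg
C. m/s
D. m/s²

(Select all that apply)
B, D

acceleration has SI base units: m / s^2

Checking each option against m / s^2:
  A. m²/s²: ✗ does not match
  B. N/kg: ✓ matches
  C. m/s: ✗ does not match
  D. m/s²: ✓ matches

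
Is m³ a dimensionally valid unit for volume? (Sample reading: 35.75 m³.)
Yes

volume has SI base units: m^3
m³ reduces to the same SI base units, so it is a valid unit for volume.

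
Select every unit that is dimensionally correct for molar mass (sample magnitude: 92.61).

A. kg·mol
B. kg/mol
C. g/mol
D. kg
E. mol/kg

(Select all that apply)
B, C

molar mass has SI base units: kg / mol

Checking each option against kg / mol:
  A. kg·mol: ✗ does not match
  B. kg/mol: ✓ matches
  C. g/mol: ✓ matches
  D. kg: ✗ does not match
  E. mol/kg: ✗ does not match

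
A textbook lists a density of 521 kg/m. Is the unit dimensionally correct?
No

density has SI base units: kg / m^3
kg/m does NOT reduce to kg / m^3; a valid unit for density would be e.g. kg/m³.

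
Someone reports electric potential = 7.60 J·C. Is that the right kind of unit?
No

electric potential has SI base units: kg * m^2 / (A * s^3)
J·C does NOT reduce to kg * m^2 / (A * s^3); a valid unit for electric potential would be e.g. V.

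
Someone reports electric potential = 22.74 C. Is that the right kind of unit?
No

electric potential has SI base units: kg * m^2 / (A * s^3)
C does NOT reduce to kg * m^2 / (A * s^3); a valid unit for electric potential would be e.g. V.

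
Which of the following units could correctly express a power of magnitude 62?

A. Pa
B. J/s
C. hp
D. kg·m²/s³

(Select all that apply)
B, C, D

power has SI base units: kg * m^2 / s^3

Checking each option against kg * m^2 / s^3:
  A. Pa: ✗ does not match
  B. J/s: ✓ matches
  C. hp: ✓ matches
  D. kg·m²/s³: ✓ matches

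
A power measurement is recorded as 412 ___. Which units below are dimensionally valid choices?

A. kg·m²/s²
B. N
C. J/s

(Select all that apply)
C

power has SI base units: kg * m^2 / s^3

Checking each option against kg * m^2 / s^3:
  A. kg·m²/s²: ✗ does not match
  B. N: ✗ does not match
  C. J/s: ✓ matches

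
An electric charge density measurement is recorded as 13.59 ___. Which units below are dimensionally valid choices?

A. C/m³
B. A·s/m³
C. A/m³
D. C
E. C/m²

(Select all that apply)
A, B

electric charge density has SI base units: A * s / m^3

Checking each option against A * s / m^3:
  A. C/m³: ✓ matches
  B. A·s/m³: ✓ matches
  C. A/m³: ✗ does not match
  D. C: ✗ does not match
  E. C/m²: ✗ does not match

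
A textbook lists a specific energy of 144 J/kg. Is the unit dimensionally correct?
Yes

specific energy has SI base units: m^2 / s^2
J/kg reduces to the same SI base units, so it is a valid unit for specific energy.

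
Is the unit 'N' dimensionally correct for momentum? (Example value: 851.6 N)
No

momentum has SI base units: kg * m / s
N does NOT reduce to kg * m / s; a valid unit for momentum would be e.g. kg·m/s.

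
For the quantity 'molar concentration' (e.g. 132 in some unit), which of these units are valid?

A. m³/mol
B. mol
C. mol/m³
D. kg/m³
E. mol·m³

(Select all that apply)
C

molar concentration has SI base units: mol / m^3

Checking each option against mol / m^3:
  A. m³/mol: ✗ does not match
  B. mol: ✗ does not match
  C. mol/m³: ✓ matches
  D. kg/m³: ✗ does not match
  E. mol·m³: ✗ does not match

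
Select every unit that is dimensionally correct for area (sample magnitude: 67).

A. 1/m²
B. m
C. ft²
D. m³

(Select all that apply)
C

area has SI base units: m^2

Checking each option against m^2:
  A. 1/m²: ✗ does not match
  B. m: ✗ does not match
  C. ft²: ✓ matches
  D. m³: ✗ does not match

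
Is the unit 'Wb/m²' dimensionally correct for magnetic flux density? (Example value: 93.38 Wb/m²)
Yes

magnetic flux density has SI base units: kg / (A * s^2)
Wb/m² reduces to the same SI base units, so it is a valid unit for magnetic flux density.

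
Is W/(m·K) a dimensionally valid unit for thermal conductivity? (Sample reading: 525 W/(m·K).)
Yes

thermal conductivity has SI base units: kg * m / (s^3 * K)
W/(m·K) reduces to the same SI base units, so it is a valid unit for thermal conductivity.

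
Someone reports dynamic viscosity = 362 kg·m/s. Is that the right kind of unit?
No

dynamic viscosity has SI base units: kg / (m * s)
kg·m/s does NOT reduce to kg / (m * s); a valid unit for dynamic viscosity would be e.g. Pa·s.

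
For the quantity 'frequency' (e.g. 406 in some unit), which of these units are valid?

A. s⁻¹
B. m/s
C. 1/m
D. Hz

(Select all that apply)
A, D

frequency has SI base units: 1 / s

Checking each option against 1 / s:
  A. s⁻¹: ✓ matches
  B. m/s: ✗ does not match
  C. 1/m: ✗ does not match
  D. Hz: ✓ matches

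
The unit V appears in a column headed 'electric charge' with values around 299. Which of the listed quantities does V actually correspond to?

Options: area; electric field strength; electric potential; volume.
electric potential

electric charge should have units dimensionally equivalent to A * s (e.g. C).
The given unit 'V' reduces to kg * m^2 / (A * s^3). Of the listed options, that is the dimensionality of electric potential.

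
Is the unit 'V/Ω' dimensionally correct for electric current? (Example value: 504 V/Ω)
Yes

electric current has SI base units: A
V/Ω reduces to the same SI base units, so it is a valid unit for electric current.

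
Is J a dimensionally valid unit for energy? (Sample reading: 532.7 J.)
Yes

energy has SI base units: kg * m^2 / s^2
J reduces to the same SI base units, so it is a valid unit for energy.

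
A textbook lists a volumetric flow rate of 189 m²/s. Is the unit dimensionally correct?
No

volumetric flow rate has SI base units: m^3 / s
m²/s does NOT reduce to m^3 / s; a valid unit for volumetric flow rate would be e.g. m³/s.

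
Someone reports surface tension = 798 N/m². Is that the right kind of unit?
No

surface tension has SI base units: kg / s^2
N/m² does NOT reduce to kg / s^2; a valid unit for surface tension would be e.g. N/m.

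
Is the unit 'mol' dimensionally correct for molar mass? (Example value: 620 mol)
No

molar mass has SI base units: kg / mol
mol does NOT reduce to kg / mol; a valid unit for molar mass would be e.g. kg/mol.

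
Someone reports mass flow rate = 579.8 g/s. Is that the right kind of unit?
Yes

mass flow rate has SI base units: kg / s
g/s reduces to the same SI base units, so it is a valid unit for mass flow rate.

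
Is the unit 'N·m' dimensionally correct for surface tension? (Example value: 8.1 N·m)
No

surface tension has SI base units: kg / s^2
N·m does NOT reduce to kg / s^2; a valid unit for surface tension would be e.g. N/m.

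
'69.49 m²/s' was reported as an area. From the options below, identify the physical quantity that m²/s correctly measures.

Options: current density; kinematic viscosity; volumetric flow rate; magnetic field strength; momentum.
kinematic viscosity

area should have units dimensionally equivalent to m^2 (e.g. m²).
The given unit 'm²/s' reduces to m^2 / s. Of the listed options, that is the dimensionality of kinematic viscosity.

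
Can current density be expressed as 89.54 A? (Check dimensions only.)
No

current density has SI base units: A / m^2
A does NOT reduce to A / m^2; a valid unit for current density would be e.g. A/m².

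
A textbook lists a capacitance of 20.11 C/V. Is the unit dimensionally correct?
Yes

capacitance has SI base units: A^2 * s^4 / (kg * m^2)
C/V reduces to the same SI base units, so it is a valid unit for capacitance.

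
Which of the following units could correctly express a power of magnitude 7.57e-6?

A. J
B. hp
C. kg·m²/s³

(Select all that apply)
B, C

power has SI base units: kg * m^2 / s^3

Checking each option against kg * m^2 / s^3:
  A. J: ✗ does not match
  B. hp: ✓ matches
  C. kg·m²/s³: ✓ matches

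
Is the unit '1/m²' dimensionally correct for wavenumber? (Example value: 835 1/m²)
No

wavenumber has SI base units: 1 / m
1/m² does NOT reduce to 1 / m; a valid unit for wavenumber would be e.g. 1/m.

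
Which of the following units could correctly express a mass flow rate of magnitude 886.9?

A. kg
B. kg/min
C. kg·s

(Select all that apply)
B

mass flow rate has SI base units: kg / s

Checking each option against kg / s:
  A. kg: ✗ does not match
  B. kg/min: ✓ matches
  C. kg·s: ✗ does not match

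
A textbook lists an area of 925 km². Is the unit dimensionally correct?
Yes

area has SI base units: m^2
km² reduces to the same SI base units, so it is a valid unit for area.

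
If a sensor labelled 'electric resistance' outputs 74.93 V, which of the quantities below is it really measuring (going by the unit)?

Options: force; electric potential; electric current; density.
electric potential

electric resistance should have units dimensionally equivalent to kg * m^2 / (A^2 * s^3) (e.g. Ω).
The given unit 'V' reduces to kg * m^2 / (A * s^3). Of the listed options, that is the dimensionality of electric potential.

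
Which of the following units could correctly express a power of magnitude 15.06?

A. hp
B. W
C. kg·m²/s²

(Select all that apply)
A, B

power has SI base units: kg * m^2 / s^3

Checking each option against kg * m^2 / s^3:
  A. hp: ✓ matches
  B. W: ✓ matches
  C. kg·m²/s²: ✗ does not match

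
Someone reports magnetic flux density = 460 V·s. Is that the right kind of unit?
No

magnetic flux density has SI base units: kg / (A * s^2)
V·s does NOT reduce to kg / (A * s^2); a valid unit for magnetic flux density would be e.g. T.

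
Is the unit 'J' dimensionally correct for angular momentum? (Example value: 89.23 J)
No

angular momentum has SI base units: kg * m^2 / s
J does NOT reduce to kg * m^2 / s; a valid unit for angular momentum would be e.g. kg·m²/s.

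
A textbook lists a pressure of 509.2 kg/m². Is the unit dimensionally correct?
No

pressure has SI base units: kg / (m * s^2)
kg/m² does NOT reduce to kg / (m * s^2); a valid unit for pressure would be e.g. Pa.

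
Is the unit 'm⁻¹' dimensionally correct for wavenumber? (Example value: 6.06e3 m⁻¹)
Yes

wavenumber has SI base units: 1 / m
m⁻¹ reduces to the same SI base units, so it is a valid unit for wavenumber.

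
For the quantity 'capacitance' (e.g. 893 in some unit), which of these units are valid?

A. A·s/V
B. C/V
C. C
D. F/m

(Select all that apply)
A, B

capacitance has SI base units: A^2 * s^4 / (kg * m^2)

Checking each option against A^2 * s^4 / (kg * m^2):
  A. A·s/V: ✓ matches
  B. C/V: ✓ matches
  C. C: ✗ does not match
  D. F/m: ✗ does not match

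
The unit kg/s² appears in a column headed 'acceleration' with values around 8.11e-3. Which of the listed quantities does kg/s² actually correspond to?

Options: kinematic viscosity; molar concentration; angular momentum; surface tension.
surface tension

acceleration should have units dimensionally equivalent to m / s^2 (e.g. m/s²).
The given unit 'kg/s²' reduces to kg / s^2. Of the listed options, that is the dimensionality of surface tension.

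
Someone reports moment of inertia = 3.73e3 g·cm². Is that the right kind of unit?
Yes

moment of inertia has SI base units: kg * m^2
g·cm² reduces to the same SI base units, so it is a valid unit for moment of inertia.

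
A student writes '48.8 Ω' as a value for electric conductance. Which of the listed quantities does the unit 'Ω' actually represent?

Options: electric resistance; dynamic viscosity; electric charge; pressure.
electric resistance

electric conductance should have units dimensionally equivalent to A^2 * s^3 / (kg * m^2) (e.g. S).
The given unit 'Ω' reduces to kg * m^2 / (A^2 * s^3). Of the listed options, that is the dimensionality of electric resistance.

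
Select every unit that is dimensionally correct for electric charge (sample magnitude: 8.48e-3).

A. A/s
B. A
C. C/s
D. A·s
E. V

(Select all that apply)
D

electric charge has SI base units: A * s

Checking each option against A * s:
  A. A/s: ✗ does not match
  B. A: ✗ does not match
  C. C/s: ✗ does not match
  D. A·s: ✓ matches
  E. V: ✗ does not match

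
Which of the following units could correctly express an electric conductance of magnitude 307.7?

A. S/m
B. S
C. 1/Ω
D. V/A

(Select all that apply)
B, C

electric conductance has SI base units: A^2 * s^3 / (kg * m^2)

Checking each option against A^2 * s^3 / (kg * m^2):
  A. S/m: ✗ does not match
  B. S: ✓ matches
  C. 1/Ω: ✓ matches
  D. V/A: ✗ does not match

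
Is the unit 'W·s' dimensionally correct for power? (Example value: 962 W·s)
No

power has SI base units: kg * m^2 / s^3
W·s does NOT reduce to kg * m^2 / s^3; a valid unit for power would be e.g. W.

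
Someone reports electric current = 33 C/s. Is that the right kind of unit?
Yes

electric current has SI base units: A
C/s reduces to the same SI base units, so it is a valid unit for electric current.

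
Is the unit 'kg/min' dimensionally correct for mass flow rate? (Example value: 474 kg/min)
Yes

mass flow rate has SI base units: kg / s
kg/min reduces to the same SI base units, so it is a valid unit for mass flow rate.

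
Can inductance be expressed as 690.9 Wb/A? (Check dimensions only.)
Yes

inductance has SI base units: kg * m^2 / (A^2 * s^2)
Wb/A reduces to the same SI base units, so it is a valid unit for inductance.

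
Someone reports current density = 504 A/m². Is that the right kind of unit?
Yes

current density has SI base units: A / m^2
A/m² reduces to the same SI base units, so it is a valid unit for current density.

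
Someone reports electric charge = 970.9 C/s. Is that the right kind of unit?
No

electric charge has SI base units: A * s
C/s does NOT reduce to A * s; a valid unit for electric charge would be e.g. C.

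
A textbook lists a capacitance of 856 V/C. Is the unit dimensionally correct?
No

capacitance has SI base units: A^2 * s^4 / (kg * m^2)
V/C does NOT reduce to A^2 * s^4 / (kg * m^2); a valid unit for capacitance would be e.g. F.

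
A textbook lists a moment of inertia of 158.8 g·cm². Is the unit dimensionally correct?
Yes

moment of inertia has SI base units: kg * m^2
g·cm² reduces to the same SI base units, so it is a valid unit for moment of inertia.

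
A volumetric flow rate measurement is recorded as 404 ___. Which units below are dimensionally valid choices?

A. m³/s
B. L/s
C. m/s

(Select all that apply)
A, B

volumetric flow rate has SI base units: m^3 / s

Checking each option against m^3 / s:
  A. m³/s: ✓ matches
  B. L/s: ✓ matches
  C. m/s: ✗ does not match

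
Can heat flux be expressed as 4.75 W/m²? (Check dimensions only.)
Yes

heat flux has SI base units: kg / s^3
W/m² reduces to the same SI base units, so it is a valid unit for heat flux.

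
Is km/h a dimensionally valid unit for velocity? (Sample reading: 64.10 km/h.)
Yes

velocity has SI base units: m / s
km/h reduces to the same SI base units, so it is a valid unit for velocity.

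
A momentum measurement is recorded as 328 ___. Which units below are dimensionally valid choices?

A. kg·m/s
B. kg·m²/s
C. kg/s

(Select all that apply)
A

momentum has SI base units: kg * m / s

Checking each option against kg * m / s:
  A. kg·m/s: ✓ matches
  B. kg·m²/s: ✗ does not match
  C. kg/s: ✗ does not match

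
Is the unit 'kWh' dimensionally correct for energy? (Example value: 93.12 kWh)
Yes

energy has SI base units: kg * m^2 / s^2
kWh reduces to the same SI base units, so it is a valid unit for energy.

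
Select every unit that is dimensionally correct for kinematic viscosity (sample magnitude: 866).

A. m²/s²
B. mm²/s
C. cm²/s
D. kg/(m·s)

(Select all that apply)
B, C

kinematic viscosity has SI base units: m^2 / s

Checking each option against m^2 / s:
  A. m²/s²: ✗ does not match
  B. mm²/s: ✓ matches
  C. cm²/s: ✓ matches
  D. kg/(m·s): ✗ does not match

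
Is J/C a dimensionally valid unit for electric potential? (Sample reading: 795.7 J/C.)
Yes

electric potential has SI base units: kg * m^2 / (A * s^3)
J/C reduces to the same SI base units, so it is a valid unit for electric potential.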